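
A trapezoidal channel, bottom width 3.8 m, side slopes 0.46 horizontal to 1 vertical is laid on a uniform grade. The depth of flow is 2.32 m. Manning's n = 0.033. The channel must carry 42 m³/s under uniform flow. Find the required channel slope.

S = 0.011

With bottom width b = 3.8 m and side slope z = 0.46: A = (b + zy)y = (3.8 + 0.46×2.32)×2.32 = 11.29 m²; P = b + 2y√(1+z²) = 3.8 + 2×2.32×1.101 = 8.907 m.
Hydraulic radius R = A/P = 11.29/8.907 = 1.268 m.
From Manning's equation, S = [nQ / (1 A R^(2/3))]² = [0.033 × 42 / (1 × 11.29 × 1.268^(2/3))]² = 0.011.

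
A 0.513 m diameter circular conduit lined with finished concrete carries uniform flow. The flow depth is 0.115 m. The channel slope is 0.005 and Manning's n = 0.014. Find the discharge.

Q = 0.0293 m³/s

For a circular section of diameter D = 0.513 m at depth y = 0.115 m, the central angle is θ = 2 arccos(1 − 2y/D) = 1.973 rad. Then A = (D²/8)(θ − sin θ) = 0.03463 m² and P = Dθ/2 = 0.506 m.
Hydraulic radius R = A/P = 0.03463/0.506 = 0.06843 m.
Manning's equation: Q = (1/n) A R^(2/3) S^(1/2) = (1/0.014) × 0.03463 × 0.06843^(2/3) × 0.005^(1/2) = 0.0293 m³/s.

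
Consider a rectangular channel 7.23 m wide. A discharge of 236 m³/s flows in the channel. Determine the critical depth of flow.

For a rectangular channel, critical depth y_c = (q²/g)^(1/3) where q = Q/b = 236/7.23 = 32.64 m²/s.
So y_c = (32.64²/9.81)^(1/3) = 4.77 m.

y_c = 4.77 m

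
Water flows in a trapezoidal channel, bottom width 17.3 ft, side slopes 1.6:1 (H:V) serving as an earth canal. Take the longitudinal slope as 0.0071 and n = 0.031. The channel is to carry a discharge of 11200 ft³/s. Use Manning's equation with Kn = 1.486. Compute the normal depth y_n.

y_n = 15.6 ft

Manning's equation rearranged: A R^(2/3) = nQ / (1.486·√S) = 0.031 × 11200 / (1.486 × √0.0071) = 2773.
Trying y = 12.2 ft: A R^(2/3) = 1658 — low.
Trying y = 15.6 ft: A R^(2/3) = 2779 — close enough.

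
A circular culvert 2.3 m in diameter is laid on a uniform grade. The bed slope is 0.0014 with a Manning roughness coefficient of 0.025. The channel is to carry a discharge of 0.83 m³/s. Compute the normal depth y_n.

y_n = 0.685 m

Manning's equation rearranged: A R^(2/3) = nQ / (1·√S) = 0.025 × 0.83 / (√0.0014) = 0.5546.
At y = 0.475 m: A R^(2/3) = 0.2685 — too small.
At y = 0.838 m: A R^(2/3) = 0.8146 — too large.
At y = 0.685 m: A R^(2/3) = 0.5547 — ≈ 0.5546.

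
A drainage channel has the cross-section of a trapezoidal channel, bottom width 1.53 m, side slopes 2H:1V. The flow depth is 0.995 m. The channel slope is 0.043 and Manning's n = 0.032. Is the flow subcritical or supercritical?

supercritical

With bottom width b = 1.53 m and side slope z = 2: A = (b + zy)y = (1.53 + 2×0.995)×0.995 = 3.502 m²; P = b + 2y√(1+z²) = 1.53 + 2×0.995×2.236 = 5.98 m.
Hydraulic radius R = A/P = 3.502/5.98 = 0.5857 m.
V = (1/n) R^(2/3) √S = (1/0.032) × 0.5857^(2/3) × √0.043 = 4.536 m/s. Hydraulic depth D_h = A/T = 3.502/5.51 = 0.6356 m.
Froude number Fr = V/√(g·D_h) = 4.536/√(9.81×0.6356) = 1.82, which is greater than 1, so the flow is supercritical.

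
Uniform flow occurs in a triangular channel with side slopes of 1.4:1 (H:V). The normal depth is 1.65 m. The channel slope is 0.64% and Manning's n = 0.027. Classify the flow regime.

subcritical

For a triangular section with side slope z = 1.4: A = zy² = 1.4×1.65² = 3.811 m²; P = 2y√(1+z²) = 2×1.65×1.72 = 5.678 m.
Hydraulic radius R = A/P = 3.811/5.678 = 0.6713 m.
V = (1/n) R^(2/3) √S = (1/0.027) × 0.6713^(2/3) × √0.0064 = 2.272 m/s. Hydraulic depth D_h = A/T = 3.811/4.62 = 0.825 m.
Froude number Fr = V/√(g·D_h) = 2.272/√(9.81×0.825) = 0.799, which is less than 1, so the flow is subcritical.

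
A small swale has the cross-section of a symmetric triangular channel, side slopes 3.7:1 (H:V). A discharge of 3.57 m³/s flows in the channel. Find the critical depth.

At critical depth, Q² T / (g A³) = 1, i.e. A³/T = Q²/g = 3.57²/9.81 = 1.299.
At y = 0.828 m: A³/T = 2.664 — high.
At y = 0.642 m: A³/T = 0.7465 — low.
At y = 0.717 m: A³/T = 1.297 — ≈ 1.299.

y_c = 0.717 m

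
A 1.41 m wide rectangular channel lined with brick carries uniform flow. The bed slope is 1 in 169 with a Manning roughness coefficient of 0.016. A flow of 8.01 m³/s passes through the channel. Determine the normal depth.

Manning's equation rearranged: A R^(2/3) = nQ / (1·√S) = 0.016 × 8.01 / (√0.005917) = 1.666.
Try y = 1.41 m: A R^(2/3) = 1.202 — low.
Try y = 2.37 m: A R^(2/3) = 2.225 — high.
Try y = 1.85 m: A R^(2/3) = 1.666 — close enough.

y_n = 1.85 m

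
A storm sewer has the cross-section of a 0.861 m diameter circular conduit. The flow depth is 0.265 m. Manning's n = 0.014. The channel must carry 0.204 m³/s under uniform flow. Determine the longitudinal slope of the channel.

For a circular section of diameter D = 0.861 m at depth y = 0.265 m, the central angle is θ = 2 arccos(1 − 2y/D) = 2.352 rad. Then A = (D²/8)(θ − sin θ) = 0.1522 m² and P = Dθ/2 = 1.013 m.
Hydraulic radius R = A/P = 0.1522/1.013 = 0.1503 m.
From Manning's equation, S = [nQ / (1 A R^(2/3))]² = [0.014 × 0.204 / (1 × 0.1522 × 0.1503^(2/3))]² = 0.00441.

S = 0.00441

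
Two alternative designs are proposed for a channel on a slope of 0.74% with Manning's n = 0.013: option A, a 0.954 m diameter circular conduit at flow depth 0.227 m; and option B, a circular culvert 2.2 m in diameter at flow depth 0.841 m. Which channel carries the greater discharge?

Channel A: For a circular section of diameter D = 0.954 m at depth y = 0.227 m, the central angle is θ = 2 arccos(1 − 2y/D) = 2.038 rad. Then A = (D²/8)(θ − sin θ) = 0.1303 m² and P = Dθ/2 = 0.9722 m. Hydraulic radius R = A/P = 0.1303/0.9722 = 0.134 m. Q_A = (1/0.013)·0.1303·0.134^(2/3)·√0.0074 = 0.2259 m³/s.
Channel B: For a circular section of diameter D = 2.2 m at depth y = 0.841 m, the central angle is θ = 2 arccos(1 − 2y/D) = 2.666 rad. Then A = (D²/8)(θ − sin θ) = 1.336 m² and P = Dθ/2 = 2.933 m. Hydraulic radius R = A/P = 1.336/2.933 = 0.4556 m. Q_B = (1/0.013)·1.336·0.4556^(2/3)·√0.0074 = 5.235 m³/s.
Q_A = 0.2259 m³/s vs Q_B = 5.235 m³/s, so channel B carries more.

channel B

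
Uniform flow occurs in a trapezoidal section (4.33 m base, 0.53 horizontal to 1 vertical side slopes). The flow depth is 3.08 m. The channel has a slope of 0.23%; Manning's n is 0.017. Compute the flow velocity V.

V = 3.9 m/s

With bottom width b = 4.33 m and side slope z = 0.53: A = (b + zy)y = (4.33 + 0.53×3.08)×3.08 = 18.36 m²; P = b + 2y√(1+z²) = 4.33 + 2×3.08×1.132 = 11.3 m.
Hydraulic radius R = A/P = 18.36/11.3 = 1.625 m.
From Manning's equation, V = (1/n) R^(2/3) S^(1/2) = (1/0.017) × 1.625^(2/3) × 0.0023^(1/2) = 3.9 m/s.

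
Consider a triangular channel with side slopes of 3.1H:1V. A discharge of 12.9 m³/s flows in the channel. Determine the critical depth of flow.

y_c = 1.29 m

At critical depth, Q² T / (g A³) = 1, i.e. A³/T = Q²/g = 12.9²/9.81 = 16.96.
At y = 1.63 m: A³/T = 55.29 — high.
At y = 1.03 m: A³/T = 5.57 — low.
At y = 1.29 m: A³/T = 17.16 — matches.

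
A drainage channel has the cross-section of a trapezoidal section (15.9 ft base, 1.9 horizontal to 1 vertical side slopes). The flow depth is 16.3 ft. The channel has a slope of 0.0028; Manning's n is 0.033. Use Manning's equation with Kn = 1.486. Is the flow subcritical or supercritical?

With bottom width b = 15.9 ft and side slope z = 1.9: A = (b + zy)y = (15.9 + 1.9×16.3)×16.3 = 764 ft²; P = b + 2y√(1+z²) = 15.9 + 2×16.3×2.147 = 85.9 ft.
Hydraulic radius R = A/P = 764/85.9 = 8.894 ft.
V = (1.486/n) R^(2/3) √S = (1.486/0.033) × 8.894^(2/3) × √0.0028 = 10.23 ft/s. Hydraulic depth D_h = A/T = 764/77.84 = 9.815 ft.
Froude number Fr = V/√(g·D_h) = 10.23/√(32.2×9.815) = 0.575, which is less than 1, so the flow is subcritical.

subcritical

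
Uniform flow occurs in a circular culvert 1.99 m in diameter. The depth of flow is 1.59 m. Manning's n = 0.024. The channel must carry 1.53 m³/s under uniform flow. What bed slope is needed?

S = 0.000371

For a circular section of diameter D = 1.99 m at depth y = 1.59 m, the central angle is θ = 2 arccos(1 − 2y/D) = 4.424 rad. Then A = (D²/8)(θ − sin θ) = 2.664 m² and P = Dθ/2 = 4.401 m.
Hydraulic radius R = A/P = 2.664/4.401 = 0.6053 m.
From Manning's equation, S = [nQ / (1 A R^(2/3))]² = [0.024 × 1.53 / (1 × 2.664 × 0.6053^(2/3))]² = 0.000371.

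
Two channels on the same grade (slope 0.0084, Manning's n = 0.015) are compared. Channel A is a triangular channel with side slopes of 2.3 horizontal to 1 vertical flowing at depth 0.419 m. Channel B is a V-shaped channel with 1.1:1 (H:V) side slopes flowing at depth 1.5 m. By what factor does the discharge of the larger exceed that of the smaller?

Channel A: For a triangular section with side slope z = 2.3: A = zy² = 2.3×0.419² = 0.4038 m²; P = 2y√(1+z²) = 2×0.419×2.508 = 2.102 m. Hydraulic radius R = A/P = 0.4038/2.102 = 0.1921 m. Q_A = (1/0.015)·0.4038·0.1921^(2/3)·√0.0084 = 0.8215 m³/s.
Channel B: For a triangular section with side slope z = 1.1: A = zy² = 1.1×1.5² = 2.475 m²; P = 2y√(1+z²) = 2×1.5×1.487 = 4.46 m. Hydraulic radius R = A/P = 2.475/4.46 = 0.555 m. Q_B = (1/0.015)·2.475·0.555^(2/3)·√0.0084 = 10.21 m³/s.
The larger discharge is 10.21 m³/s and the smaller is 0.8215 m³/s; the ratio is 12.4.

12.4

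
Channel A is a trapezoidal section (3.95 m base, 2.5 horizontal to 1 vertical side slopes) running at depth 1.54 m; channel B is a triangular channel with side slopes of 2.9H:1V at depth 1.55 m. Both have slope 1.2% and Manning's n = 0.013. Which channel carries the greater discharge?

Channel A: With bottom width b = 3.95 m and side slope z = 2.5: A = (b + zy)y = (3.95 + 2.5×1.54)×1.54 = 12.01 m²; P = b + 2y√(1+z²) = 3.95 + 2×1.54×2.693 = 12.24 m. Hydraulic radius R = A/P = 12.01/12.24 = 0.9811 m. Q_A = (1/0.013)·12.01·0.9811^(2/3)·√0.012 = 99.94 m³/s.
Channel B: For a triangular section with side slope z = 2.9: A = zy² = 2.9×1.55² = 6.967 m²; P = 2y√(1+z²) = 2×1.55×3.068 = 9.509 m. Hydraulic radius R = A/P = 6.967/9.509 = 0.7327 m. Q_B = (1/0.013)·6.967·0.7327^(2/3)·√0.012 = 47.71 m³/s.
Q_A = 99.94 m³/s vs Q_B = 47.71 m³/s, so channel A carries more.

channel A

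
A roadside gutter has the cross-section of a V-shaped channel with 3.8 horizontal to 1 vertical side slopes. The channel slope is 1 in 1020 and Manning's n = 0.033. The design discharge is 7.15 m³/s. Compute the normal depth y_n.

y_n = 1.55 m

Manning's equation rearranged: A R^(2/3) = nQ / (1·√S) = 0.033 × 7.15 / (√0.0009804) = 7.536.
Trying y = 1.9 m: A R^(2/3) = 12.96 — high.
Trying y = 1.3 m: A R^(2/3) = 4.713 — low.
Trying y = 1.55 m: A R^(2/3) = 7.533 — matches.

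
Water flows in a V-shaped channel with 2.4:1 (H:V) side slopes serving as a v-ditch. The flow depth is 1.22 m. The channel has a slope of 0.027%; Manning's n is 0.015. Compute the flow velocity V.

V = 0.747 m/s

For a triangular section with side slope z = 2.4: A = zy² = 2.4×1.22² = 3.572 m²; P = 2y√(1+z²) = 2×1.22×2.6 = 6.344 m.
Hydraulic radius R = A/P = 3.572/6.344 = 0.5631 m.
From Manning's equation, V = (1/n) R^(2/3) S^(1/2) = (1/0.015) × 0.5631^(2/3) × 0.00027^(1/2) = 0.747 m/s.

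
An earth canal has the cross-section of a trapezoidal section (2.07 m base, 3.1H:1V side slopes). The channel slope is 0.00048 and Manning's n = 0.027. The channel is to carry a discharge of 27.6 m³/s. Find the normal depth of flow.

y_n = 2.64 m

Manning's equation rearranged: A R^(2/3) = nQ / (1·√S) = 0.027 × 27.6 / (√0.00048) = 34.01.
Try y = 1.91 m: A R^(2/3) = 15.78 — low.
Try y = 3.38 m: A R^(2/3) = 61.84 — high.
Try y = 2.64 m: A R^(2/3) = 33.96 — matches.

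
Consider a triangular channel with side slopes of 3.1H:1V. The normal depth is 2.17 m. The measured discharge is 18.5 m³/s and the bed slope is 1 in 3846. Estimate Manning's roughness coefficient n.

For a triangular section with side slope z = 3.1: A = zy² = 3.1×2.17² = 14.6 m²; P = 2y√(1+z²) = 2×2.17×3.257 = 14.14 m.
Hydraulic radius R = A/P = 14.6/14.14 = 1.033 m.
Rearranging Manning's equation: n = (1/Q) A R^(2/3) S^(1/2) = (1/18.5) × 14.6 × 1.033^(2/3) × √0.00026 = 0.013.

n = 0.013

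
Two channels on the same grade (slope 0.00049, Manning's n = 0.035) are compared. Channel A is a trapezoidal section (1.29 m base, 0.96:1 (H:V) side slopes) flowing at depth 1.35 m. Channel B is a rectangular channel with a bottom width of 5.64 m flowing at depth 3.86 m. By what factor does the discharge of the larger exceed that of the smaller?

Channel A: With bottom width b = 1.29 m and side slope z = 0.96: A = (b + zy)y = (1.29 + 0.96×1.35)×1.35 = 3.491 m²; P = b + 2y√(1+z²) = 1.29 + 2×1.35×1.386 = 5.033 m. Hydraulic radius R = A/P = 3.491/5.033 = 0.6937 m. Q_A = (1/0.035)·3.491·0.6937^(2/3)·√0.00049 = 1.73 m³/s.
Channel B: Flow area A = b·y = 5.64 × 3.86 = 21.77 m². Wetted perimeter P = b + 2y = 5.64 + 2×3.86 = 13.36 m. Hydraulic radius R = A/P = 21.77/13.36 = 1.63 m. Q_B = (1/0.035)·21.77·1.63^(2/3)·√0.00049 = 19.07 m³/s.
The larger discharge is 19.07 m³/s and the smaller is 1.73 m³/s; the ratio is 11.

11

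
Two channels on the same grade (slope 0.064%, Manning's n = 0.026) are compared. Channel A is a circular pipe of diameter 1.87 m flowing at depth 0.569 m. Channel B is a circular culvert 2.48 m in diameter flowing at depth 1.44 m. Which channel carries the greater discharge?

channel B

Channel A: For a circular section of diameter D = 1.87 m at depth y = 0.569 m, the central angle is θ = 2 arccos(1 − 2y/D) = 2.337 rad. Then A = (D²/8)(θ − sin θ) = 0.7067 m² and P = Dθ/2 = 2.185 m. Hydraulic radius R = A/P = 0.7067/2.185 = 0.3234 m. Q_A = (1/0.026)·0.7067·0.3234^(2/3)·√0.00064 = 0.324 m³/s.
Channel B: For a circular section of diameter D = 2.48 m at depth y = 1.44 m, the central angle is θ = 2 arccos(1 − 2y/D) = 3.466 rad. Then A = (D²/8)(θ − sin θ) = 2.909 m² and P = Dθ/2 = 4.297 m. Hydraulic radius R = A/P = 2.909/4.297 = 0.677 m. Q_B = (1/0.026)·2.909·0.677^(2/3)·√0.00064 = 2.182 m³/s.
Q_A = 0.324 m³/s vs Q_B = 2.182 m³/s, so channel B carries more.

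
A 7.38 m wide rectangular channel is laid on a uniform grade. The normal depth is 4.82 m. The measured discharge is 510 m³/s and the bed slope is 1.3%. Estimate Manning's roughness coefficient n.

Flow area A = b·y = 7.38 × 4.82 = 35.57 m². Wetted perimeter P = b + 2y = 7.38 + 2×4.82 = 17.02 m.
Hydraulic radius R = A/P = 35.57/17.02 = 2.09 m.
Rearranging Manning's equation: n = (1/Q) A R^(2/3) S^(1/2) = (1/510) × 35.57 × 2.09^(2/3) × √0.013 = 0.013.

n = 0.013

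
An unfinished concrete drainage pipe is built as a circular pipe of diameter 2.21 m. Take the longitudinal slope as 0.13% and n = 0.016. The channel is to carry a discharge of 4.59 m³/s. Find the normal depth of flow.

y_n = 1.48 m

Manning's equation rearranged: A R^(2/3) = nQ / (1·√S) = 0.016 × 4.59 / (√0.0013) = 2.037.
Trying y = 1.86 m: A R^(2/3) = 2.641 — too large.
Trying y = 1.19 m: A R^(2/3) = 1.461 — too small.
Trying y = 1.48 m: A R^(2/3) = 2.037 — close enough.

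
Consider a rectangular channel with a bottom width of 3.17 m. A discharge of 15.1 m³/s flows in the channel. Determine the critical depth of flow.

For a rectangular channel, critical depth y_c = (q²/g)^(1/3) where q = Q/b = 15.1/3.17 = 4.763 m²/s.
So y_c = (4.763²/9.81)^(1/3) = 1.32 m.

y_c = 1.32 m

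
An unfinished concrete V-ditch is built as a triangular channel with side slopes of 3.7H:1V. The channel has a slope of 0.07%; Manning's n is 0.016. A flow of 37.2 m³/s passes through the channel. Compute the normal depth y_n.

y_n = 2.36 m

Manning's equation rearranged: A R^(2/3) = nQ / (1·√S) = 0.016 × 37.2 / (√0.0007) = 22.5.
At y = 3 m: A R^(2/3) = 42.62 — too large.
At y = 2.03 m: A R^(2/3) = 15.04 — too small.
At y = 2.36 m: A R^(2/3) = 22.48 — close enough.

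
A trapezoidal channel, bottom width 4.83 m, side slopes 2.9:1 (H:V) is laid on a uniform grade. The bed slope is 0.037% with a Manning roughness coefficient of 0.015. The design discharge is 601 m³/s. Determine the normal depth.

Manning's equation rearranged: A R^(2/3) = nQ / (1·√S) = 0.015 × 601 / (√0.00037) = 468.7.
Trying y = 8.51 m: A R^(2/3) = 674.6 — high.
Trying y = 5.72 m: A R^(2/3) = 258.7 — low.
Trying y = 7.33 m: A R^(2/3) = 468.9 — matches.

y_n = 7.33 m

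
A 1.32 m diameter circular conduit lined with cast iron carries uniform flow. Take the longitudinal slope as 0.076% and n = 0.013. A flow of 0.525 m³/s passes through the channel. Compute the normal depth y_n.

Manning's equation rearranged: A R^(2/3) = nQ / (1·√S) = 0.013 × 0.525 / (√0.00076) = 0.2476.
Trying y = 0.615 m: A R^(2/3) = 0.2893 — high.
Trying y = 0.435 m: A R^(2/3) = 0.1533 — low.
Trying y = 0.563 m: A R^(2/3) = 0.2474 — matches.

y_n = 0.563 m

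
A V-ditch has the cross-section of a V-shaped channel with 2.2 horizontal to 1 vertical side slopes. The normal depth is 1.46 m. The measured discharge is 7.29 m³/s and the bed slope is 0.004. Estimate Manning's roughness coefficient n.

For a triangular section with side slope z = 2.2: A = zy² = 2.2×1.46² = 4.69 m²; P = 2y√(1+z²) = 2×1.46×2.417 = 7.056 m.
Hydraulic radius R = A/P = 4.69/7.056 = 0.6646 m.
Rearranging Manning's equation: n = (1/Q) A R^(2/3) S^(1/2) = (1/7.29) × 4.69 × 0.6646^(2/3) × √0.004 = 0.031.

n = 0.031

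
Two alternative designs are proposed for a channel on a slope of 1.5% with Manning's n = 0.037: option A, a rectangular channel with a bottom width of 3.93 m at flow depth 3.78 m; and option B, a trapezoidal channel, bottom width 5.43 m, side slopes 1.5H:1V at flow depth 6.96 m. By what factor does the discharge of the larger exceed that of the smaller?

Channel A: Flow area A = b·y = 3.93 × 3.78 = 14.86 m². Wetted perimeter P = b + 2y = 3.93 + 2×3.78 = 11.49 m. Hydraulic radius R = A/P = 14.86/11.49 = 1.293 m. Q_A = (1/0.037)·14.86·1.293^(2/3)·√0.015 = 58.36 m³/s.
Channel B: With bottom width b = 5.43 m and side slope z = 1.5: A = (b + zy)y = (5.43 + 1.5×6.96)×6.96 = 110.5 m²; P = b + 2y√(1+z²) = 5.43 + 2×6.96×1.803 = 30.52 m. Hydraulic radius R = A/P = 110.5/30.52 = 3.619 m. Q_B = (1/0.037)·110.5·3.619^(2/3)·√0.015 = 861.8 m³/s.
The larger discharge is 861.8 m³/s and the smaller is 58.36 m³/s; the ratio is 14.8.

14.8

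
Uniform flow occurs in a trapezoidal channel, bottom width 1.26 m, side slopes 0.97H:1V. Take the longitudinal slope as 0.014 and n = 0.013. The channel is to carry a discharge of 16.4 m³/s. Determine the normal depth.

Manning's equation rearranged: A R^(2/3) = nQ / (1·√S) = 0.013 × 16.4 / (√0.014) = 1.802.
Try y = 1.25 m: A R^(2/3) = 2.323 — over.
Try y = 0.844 m: A R^(2/3) = 1.084 — short.
Try y = 1.1 m: A R^(2/3) = 1.804 — ≈ 1.802.

y_n = 1.1 m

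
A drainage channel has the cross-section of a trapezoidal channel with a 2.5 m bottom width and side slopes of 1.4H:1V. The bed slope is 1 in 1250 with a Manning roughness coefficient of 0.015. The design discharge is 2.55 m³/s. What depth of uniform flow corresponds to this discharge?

y_n = 0.654 m

Manning's equation rearranged: A R^(2/3) = nQ / (1·√S) = 0.015 × 2.55 / (√0.0008) = 1.352.
At y = 0.774 m: A R^(2/3) = 1.833 — high.
At y = 0.581 m: A R^(2/3) = 1.093 — low.
At y = 0.654 m: A R^(2/3) = 1.351 — ≈ 1.352.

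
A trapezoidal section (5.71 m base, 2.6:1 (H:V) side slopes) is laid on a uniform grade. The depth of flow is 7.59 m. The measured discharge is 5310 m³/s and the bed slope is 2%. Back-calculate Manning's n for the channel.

With bottom width b = 5.71 m and side slope z = 2.6: A = (b + zy)y = (5.71 + 2.6×7.59)×7.59 = 193.1 m²; P = b + 2y√(1+z²) = 5.71 + 2×7.59×2.786 = 48 m.
Hydraulic radius R = A/P = 193.1/48 = 4.024 m.
Rearranging Manning's equation: n = (1/Q) A R^(2/3) S^(1/2) = (1/5310) × 193.1 × 4.024^(2/3) × √0.02 = 0.013.

n = 0.013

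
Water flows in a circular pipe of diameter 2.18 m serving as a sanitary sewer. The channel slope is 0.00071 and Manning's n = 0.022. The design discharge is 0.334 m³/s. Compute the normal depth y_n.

y_n = 0.49 m

Manning's equation rearranged: A R^(2/3) = nQ / (1·√S) = 0.022 × 0.334 / (√0.00071) = 0.2758.
Try y = 0.577 m: A R^(2/3) = 0.3819 — too large.
Try y = 0.49 m: A R^(2/3) = 0.2759 — close enough.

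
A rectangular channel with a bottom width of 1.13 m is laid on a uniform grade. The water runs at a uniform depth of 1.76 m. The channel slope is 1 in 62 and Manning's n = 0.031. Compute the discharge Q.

Q = 4.63 m³/s

Flow area A = b·y = 1.13 × 1.76 = 1.989 m². Wetted perimeter P = b + 2y = 1.13 + 2×1.76 = 4.65 m.
Hydraulic radius R = A/P = 1.989/4.65 = 0.4277 m.
Manning's equation: Q = (1/n) A R^(2/3) S^(1/2) = (1/0.031) × 1.989 × 0.4277^(2/3) × 0.01613^(1/2) = 4.63 m³/s.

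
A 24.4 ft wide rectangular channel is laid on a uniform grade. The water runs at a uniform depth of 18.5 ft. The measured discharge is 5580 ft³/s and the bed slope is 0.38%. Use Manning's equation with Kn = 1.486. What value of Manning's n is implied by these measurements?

Flow area A = b·y = 24.4 × 18.5 = 451.4 ft². Wetted perimeter P = b + 2y = 24.4 + 2×18.5 = 61.4 ft.
Hydraulic radius R = A/P = 451.4/61.4 = 7.352 ft.
Rearranging Manning's equation: n = (1.486/Q) A R^(2/3) S^(1/2) = (1.486/5580) × 451.4 × 7.352^(2/3) × √0.0038 = 0.028.

n = 0.028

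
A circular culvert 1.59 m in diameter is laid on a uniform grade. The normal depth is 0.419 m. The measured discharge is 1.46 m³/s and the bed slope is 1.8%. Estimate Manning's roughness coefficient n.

n = 0.015

For a circular section of diameter D = 1.59 m at depth y = 0.419 m, the central angle is θ = 2 arccos(1 − 2y/D) = 2.156 rad. Then A = (D²/8)(θ − sin θ) = 0.418 m² and P = Dθ/2 = 1.714 m.
Hydraulic radius R = A/P = 0.418/1.714 = 0.2439 m.
Rearranging Manning's equation: n = (1/Q) A R^(2/3) S^(1/2) = (1/1.46) × 0.418 × 0.2439^(2/3) × √0.018 = 0.015.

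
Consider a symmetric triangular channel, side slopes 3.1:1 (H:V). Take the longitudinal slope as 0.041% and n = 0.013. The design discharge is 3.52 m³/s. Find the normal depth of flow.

y_n = 1.07 m

Manning's equation rearranged: A R^(2/3) = nQ / (1·√S) = 0.013 × 3.52 / (√0.00041) = 2.26.
At y = 0.852 m: A R^(2/3) = 1.233 — too small.
At y = 1.07 m: A R^(2/3) = 2.263 — close enough.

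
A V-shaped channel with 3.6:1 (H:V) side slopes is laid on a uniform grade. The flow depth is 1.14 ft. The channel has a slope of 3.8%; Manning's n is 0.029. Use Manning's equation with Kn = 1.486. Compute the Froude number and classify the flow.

For a triangular section with side slope z = 3.6: A = zy² = 3.6×1.14² = 4.679 ft²; P = 2y√(1+z²) = 2×1.14×3.736 = 8.519 ft.
Hydraulic radius R = A/P = 4.679/8.519 = 0.5492 ft.
V = (1.486/n) R^(2/3) √S = (1.486/0.029) × 0.5492^(2/3) × √0.038 = 6.699 ft/s. Hydraulic depth D_h = A/T = 4.679/8.208 = 0.57 ft.
Froude number Fr = V/√(g·D_h) = 6.699/√(32.2×0.57) = 1.56, which is greater than 1, so the flow is supercritical.

supercritical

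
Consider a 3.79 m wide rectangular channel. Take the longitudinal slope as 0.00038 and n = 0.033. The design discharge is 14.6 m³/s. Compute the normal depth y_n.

y_n = 5.23 m

Manning's equation rearranged: A R^(2/3) = nQ / (1·√S) = 0.033 × 14.6 / (√0.00038) = 24.72.
Try y = 6.66 m: A R^(2/3) = 32.71 — too large.
Try y = 4.5 m: A R^(2/3) = 20.66 — too small.
Try y = 5.23 m: A R^(2/3) = 24.7 — matches.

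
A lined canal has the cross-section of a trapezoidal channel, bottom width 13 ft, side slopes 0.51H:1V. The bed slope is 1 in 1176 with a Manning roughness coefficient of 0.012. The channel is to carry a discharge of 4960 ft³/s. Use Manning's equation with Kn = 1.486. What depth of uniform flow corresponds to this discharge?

Manning's equation rearranged: A R^(2/3) = nQ / (1.486·√S) = 0.012 × 4960 / (1.486 × √0.0008503) = 1374.
Try y = 13.7 ft: A R^(2/3) = 929.8 — short.
Try y = 19.9 ft: A R^(2/3) = 1841 — over.
Try y = 17 ft: A R^(2/3) = 1374 — matches.

y_n = 17 ft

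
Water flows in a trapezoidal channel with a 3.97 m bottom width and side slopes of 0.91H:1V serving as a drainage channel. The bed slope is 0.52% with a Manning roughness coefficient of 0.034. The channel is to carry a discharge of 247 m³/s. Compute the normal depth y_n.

Manning's equation rearranged: A R^(2/3) = nQ / (1·√S) = 0.034 × 247 / (√0.0052) = 116.5.
At y = 4.8 m: A R^(2/3) = 70.97 — low.
At y = 6.7 m: A R^(2/3) = 142 — high.
At y = 6.1 m: A R^(2/3) = 116.4 — ≈ 116.5.

y_n = 6.1 m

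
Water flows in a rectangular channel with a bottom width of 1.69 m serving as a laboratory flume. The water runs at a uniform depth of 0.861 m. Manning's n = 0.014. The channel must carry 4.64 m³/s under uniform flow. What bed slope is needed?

Flow area A = b·y = 1.69 × 0.861 = 1.455 m². Wetted perimeter P = b + 2y = 1.69 + 2×0.861 = 3.412 m.
Hydraulic radius R = A/P = 1.455/3.412 = 0.4265 m.
From Manning's equation, S = [nQ / (1 A R^(2/3))]² = [0.014 × 4.64 / (1 × 1.455 × 0.4265^(2/3))]² = 0.00621.

S = 0.00621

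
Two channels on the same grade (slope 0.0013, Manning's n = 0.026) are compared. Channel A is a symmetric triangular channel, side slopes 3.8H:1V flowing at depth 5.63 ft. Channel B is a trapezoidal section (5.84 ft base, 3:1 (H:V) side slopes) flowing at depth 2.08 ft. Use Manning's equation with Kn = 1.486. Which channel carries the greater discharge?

Channel A: For a triangular section with side slope z = 3.8: A = zy² = 3.8×5.63² = 120.4 ft²; P = 2y√(1+z²) = 2×5.63×3.929 = 44.24 ft. Hydraulic radius R = A/P = 120.4/44.24 = 2.722 ft. Q_A = (1.486/0.026)·120.4·2.722^(2/3)·√0.0013 = 483.9 ft³/s.
Channel B: With bottom width b = 5.84 ft and side slope z = 3: A = (b + zy)y = (5.84 + 3×2.08)×2.08 = 25.13 ft²; P = b + 2y√(1+z²) = 5.84 + 2×2.08×3.162 = 19 ft. Hydraulic radius R = A/P = 25.13/19 = 1.323 ft. Q_B = (1.486/0.026)·25.13·1.323^(2/3)·√0.0013 = 62.39 ft³/s.
Q_A = 483.9 ft³/s vs Q_B = 62.39 ft³/s, so channel A carries more.

channel A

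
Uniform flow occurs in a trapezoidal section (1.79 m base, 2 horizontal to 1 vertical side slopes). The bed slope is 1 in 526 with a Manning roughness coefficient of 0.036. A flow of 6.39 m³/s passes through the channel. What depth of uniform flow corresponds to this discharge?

Manning's equation rearranged: A R^(2/3) = nQ / (1·√S) = 0.036 × 6.39 / (√0.001901) = 5.276.
Trying y = 1.57 m: A R^(2/3) = 7.099 — over.
Trying y = 1.16 m: A R^(2/3) = 3.699 — short.
Trying y = 1.37 m: A R^(2/3) = 5.276 — ≈ 5.276.

y_n = 1.37 m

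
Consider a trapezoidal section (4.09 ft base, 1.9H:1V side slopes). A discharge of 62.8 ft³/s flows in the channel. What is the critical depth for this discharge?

y_c = 1.53 ft

At critical depth, Q² T / (g A³) = 1, i.e. A³/T = Q²/g = 62.8²/32.2 = 122.5.
Trying y = 1.94 ft: A³/T = 299.5 — over.
Trying y = 1.23 ft: A³/T = 56.37 — short.
Trying y = 1.53 ft: A³/T = 123.9 — close enough.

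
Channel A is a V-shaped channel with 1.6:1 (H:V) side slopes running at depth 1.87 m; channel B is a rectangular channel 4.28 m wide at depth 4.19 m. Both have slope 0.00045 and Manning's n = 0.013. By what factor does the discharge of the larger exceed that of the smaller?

4.72

Channel A: For a triangular section with side slope z = 1.6: A = zy² = 1.6×1.87² = 5.595 m²; P = 2y√(1+z²) = 2×1.87×1.887 = 7.057 m. Hydraulic radius R = A/P = 5.595/7.057 = 0.7929 m. Q_A = (1/0.013)·5.595·0.7929^(2/3)·√0.00045 = 7.821 m³/s.
Channel B: Flow area A = b·y = 4.28 × 4.19 = 17.93 m². Wetted perimeter P = b + 2y = 4.28 + 2×4.19 = 12.66 m. Hydraulic radius R = A/P = 17.93/12.66 = 1.417 m. Q_B = (1/0.013)·17.93·1.417^(2/3)·√0.00045 = 36.91 m³/s.
The larger discharge is 36.91 m³/s and the smaller is 7.821 m³/s; the ratio is 4.72.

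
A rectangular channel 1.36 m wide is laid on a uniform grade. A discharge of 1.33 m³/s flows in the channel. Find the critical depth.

For a rectangular channel, critical depth y_c = (q²/g)^(1/3) where q = Q/b = 1.33/1.36 = 0.9779 m²/s.
So y_c = (0.9779²/9.81)^(1/3) = 0.46 m.

y_c = 0.46 m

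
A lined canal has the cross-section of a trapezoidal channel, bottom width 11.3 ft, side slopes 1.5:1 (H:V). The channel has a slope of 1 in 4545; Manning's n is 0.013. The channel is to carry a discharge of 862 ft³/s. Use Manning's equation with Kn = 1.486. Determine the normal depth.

Manning's equation rearranged: A R^(2/3) = nQ / (1.486·√S) = 0.013 × 862 / (1.486 × √0.00022) = 508.4.
Trying y = 10.1 ft: A R^(2/3) = 842.3 — too large.
Trying y = 6.77 ft: A R^(2/3) = 370.1 — too small.
Trying y = 7.92 ft: A R^(2/3) = 508.2 — ≈ 508.4.

y_n = 7.92 ft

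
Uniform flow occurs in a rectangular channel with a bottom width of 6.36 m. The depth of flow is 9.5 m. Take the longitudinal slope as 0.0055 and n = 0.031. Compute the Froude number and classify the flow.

Flow area A = b·y = 6.36 × 9.5 = 60.42 m². Wetted perimeter P = b + 2y = 6.36 + 2×9.5 = 25.36 m.
Hydraulic radius R = A/P = 60.42/25.36 = 2.382 m.
V = (1/n) R^(2/3) √S = (1/0.031) × 2.382^(2/3) × √0.0055 = 4.268 m/s. Hydraulic depth D_h = A/T = 60.42/6.36 = 9.5 m.
Froude number Fr = V/√(g·D_h) = 4.268/√(9.81×9.5) = 0.442, which is less than 1, so the flow is subcritical.

subcritical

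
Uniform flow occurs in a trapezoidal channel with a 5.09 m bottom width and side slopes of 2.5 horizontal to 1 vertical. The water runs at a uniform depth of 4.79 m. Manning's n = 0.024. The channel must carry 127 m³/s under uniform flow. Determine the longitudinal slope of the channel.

With bottom width b = 5.09 m and side slope z = 2.5: A = (b + zy)y = (5.09 + 2.5×4.79)×4.79 = 81.74 m²; P = b + 2y√(1+z²) = 5.09 + 2×4.79×2.693 = 30.88 m.
Hydraulic radius R = A/P = 81.74/30.88 = 2.647 m.
From Manning's equation, S = [nQ / (1 A R^(2/3))]² = [0.024 × 127 / (1 × 81.74 × 2.647^(2/3))]² = 0.00038.

S = 0.00038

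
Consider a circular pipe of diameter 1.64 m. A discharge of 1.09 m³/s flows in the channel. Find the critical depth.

y_c = 0.516 m

At critical depth, Q² T / (g A³) = 1, i.e. A³/T = Q²/g = 1.09²/9.81 = 0.1211.
Try y = 0.598 m: A³/T = 0.2141 — over.
Try y = 0.41 m: A³/T = 0.04959 — short.
Try y = 0.516 m: A³/T = 0.1211 — ≈ 0.1211.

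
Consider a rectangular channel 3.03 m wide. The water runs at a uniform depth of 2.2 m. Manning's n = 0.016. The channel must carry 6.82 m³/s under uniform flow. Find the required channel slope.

S = 0.00031

Flow area A = b·y = 3.03 × 2.2 = 6.666 m². Wetted perimeter P = b + 2y = 3.03 + 2×2.2 = 7.43 m.
Hydraulic radius R = A/P = 6.666/7.43 = 0.8972 m.
From Manning's equation, S = [nQ / (1 A R^(2/3))]² = [0.016 × 6.82 / (1 × 6.666 × 0.8972^(2/3))]² = 0.00031.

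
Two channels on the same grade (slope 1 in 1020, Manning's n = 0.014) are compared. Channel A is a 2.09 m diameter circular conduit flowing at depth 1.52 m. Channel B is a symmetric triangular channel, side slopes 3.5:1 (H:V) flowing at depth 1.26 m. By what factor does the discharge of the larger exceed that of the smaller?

Channel A: For a circular section of diameter D = 2.09 m at depth y = 1.52 m, the central angle is θ = 2 arccos(1 − 2y/D) = 4.085 rad. Then A = (D²/8)(θ − sin θ) = 2.673 m² and P = Dθ/2 = 4.269 m. Hydraulic radius R = A/P = 2.673/4.269 = 0.6261 m. Q_A = (1/0.014)·2.673·0.6261^(2/3)·√0.0009804 = 4.375 m³/s.
Channel B: For a triangular section with side slope z = 3.5: A = zy² = 3.5×1.26² = 5.557 m²; P = 2y√(1+z²) = 2×1.26×3.64 = 9.173 m. Hydraulic radius R = A/P = 5.557/9.173 = 0.6058 m. Q_B = (1/0.014)·5.557·0.6058^(2/3)·√0.0009804 = 8.897 m³/s.
The larger discharge is 8.897 m³/s and the smaller is 4.375 m³/s; the ratio is 2.03.

2.03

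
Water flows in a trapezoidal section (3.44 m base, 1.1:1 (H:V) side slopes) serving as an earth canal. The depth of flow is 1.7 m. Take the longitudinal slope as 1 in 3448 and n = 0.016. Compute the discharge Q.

With bottom width b = 3.44 m and side slope z = 1.1: A = (b + zy)y = (3.44 + 1.1×1.7)×1.7 = 9.027 m²; P = b + 2y√(1+z²) = 3.44 + 2×1.7×1.487 = 8.494 m.
Hydraulic radius R = A/P = 9.027/8.494 = 1.063 m.
Manning's equation: Q = (1/n) A R^(2/3) S^(1/2) = (1/0.016) × 9.027 × 1.063^(2/3) × 0.00029^(1/2) = 10 m³/s.

Q = 10 m³/s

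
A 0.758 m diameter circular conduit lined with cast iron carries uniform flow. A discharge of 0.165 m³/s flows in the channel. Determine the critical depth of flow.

At critical depth, Q² T / (g A³) = 1, i.e. A³/T = Q²/g = 0.165²/9.81 = 0.002775.
Try y = 0.188 m: A³/T = 0.001014 — low.
Try y = 0.27 m: A³/T = 0.004127 — high.
Try y = 0.244 m: A³/T = 0.002791 — close enough.

y_c = 0.244 m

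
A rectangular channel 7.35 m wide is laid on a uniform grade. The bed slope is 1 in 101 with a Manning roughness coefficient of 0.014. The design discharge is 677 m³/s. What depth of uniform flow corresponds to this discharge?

y_n = 7.17 m

Manning's equation rearranged: A R^(2/3) = nQ / (1·√S) = 0.014 × 677 / (√0.009901) = 95.25.
Trying y = 8.1 m: A R^(2/3) = 110.5 — too large.
Trying y = 7.17 m: A R^(2/3) = 95.24 — ≈ 95.25.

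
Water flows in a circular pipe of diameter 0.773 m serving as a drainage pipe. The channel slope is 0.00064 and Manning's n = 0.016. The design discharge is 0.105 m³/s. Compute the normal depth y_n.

Manning's equation rearranged: A R^(2/3) = nQ / (1·√S) = 0.016 × 0.105 / (√0.00064) = 0.06641.
Try y = 0.448 m: A R^(2/3) = 0.09988 — over.
Try y = 0.351 m: A R^(2/3) = 0.06639 — close enough.

y_n = 0.351 m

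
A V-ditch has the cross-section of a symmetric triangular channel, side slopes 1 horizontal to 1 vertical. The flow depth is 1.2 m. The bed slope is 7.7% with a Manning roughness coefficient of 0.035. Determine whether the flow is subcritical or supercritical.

supercritical

For a triangular section with side slope z = 1: A = zy² = 1×1.2² = 1.44 m²; P = 2y√(1+z²) = 2×1.2×1.414 = 3.394 m.
Hydraulic radius R = A/P = 1.44/3.394 = 0.4243 m.
V = (1/n) R^(2/3) √S = (1/0.035) × 0.4243^(2/3) × √0.077 = 4.476 m/s. Hydraulic depth D_h = A/T = 1.44/2.4 = 0.6 m.
Froude number Fr = V/√(g·D_h) = 4.476/√(9.81×0.6) = 1.85, which is greater than 1, so the flow is supercritical.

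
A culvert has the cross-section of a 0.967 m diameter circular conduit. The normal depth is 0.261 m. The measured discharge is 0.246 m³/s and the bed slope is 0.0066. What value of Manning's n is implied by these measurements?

For a circular section of diameter D = 0.967 m at depth y = 0.261 m, the central angle is θ = 2 arccos(1 − 2y/D) = 2.185 rad. Then A = (D²/8)(θ − sin θ) = 0.1599 m² and P = Dθ/2 = 1.057 m.
Hydraulic radius R = A/P = 0.1599/1.057 = 0.1514 m.
Rearranging Manning's equation: n = (1/Q) A R^(2/3) S^(1/2) = (1/0.246) × 0.1599 × 0.1514^(2/3) × √0.0066 = 0.015.

n = 0.015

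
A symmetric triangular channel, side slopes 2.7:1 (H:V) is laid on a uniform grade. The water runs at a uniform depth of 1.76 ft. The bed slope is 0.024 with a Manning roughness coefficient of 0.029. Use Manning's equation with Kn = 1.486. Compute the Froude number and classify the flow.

For a triangular section with side slope z = 2.7: A = zy² = 2.7×1.76² = 8.364 ft²; P = 2y√(1+z²) = 2×1.76×2.879 = 10.13 ft.
Hydraulic radius R = A/P = 8.364/10.13 = 0.8252 ft.
V = (1.486/n) R^(2/3) √S = (1.486/0.029) × 0.8252^(2/3) × √0.024 = 6.984 ft/s. Hydraulic depth D_h = A/T = 8.364/9.504 = 0.88 ft.
Froude number Fr = V/√(g·D_h) = 6.984/√(32.2×0.88) = 1.31, which is greater than 1, so the flow is supercritical.

supercritical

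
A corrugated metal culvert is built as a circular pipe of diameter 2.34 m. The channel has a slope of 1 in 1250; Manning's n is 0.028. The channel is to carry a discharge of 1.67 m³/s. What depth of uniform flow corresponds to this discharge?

Manning's equation rearranged: A R^(2/3) = nQ / (1·√S) = 0.028 × 1.67 / (√0.0008) = 1.653.
Trying y = 1.04 m: A R^(2/3) = 1.226 — short.
Trying y = 1.58 m: A R^(2/3) = 2.4 — over.
Trying y = 1.24 m: A R^(2/3) = 1.658 — matches.

y_n = 1.24 m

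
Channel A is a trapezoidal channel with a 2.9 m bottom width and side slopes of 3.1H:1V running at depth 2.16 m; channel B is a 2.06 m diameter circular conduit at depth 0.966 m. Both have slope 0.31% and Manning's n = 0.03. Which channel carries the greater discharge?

Channel A: With bottom width b = 2.9 m and side slope z = 3.1: A = (b + zy)y = (2.9 + 3.1×2.16)×2.16 = 20.73 m²; P = b + 2y√(1+z²) = 2.9 + 2×2.16×3.257 = 16.97 m. Hydraulic radius R = A/P = 20.73/16.97 = 1.221 m. Q_A = (1/0.03)·20.73·1.221^(2/3)·√0.0031 = 43.95 m³/s.
Channel B: For a circular section of diameter D = 2.06 m at depth y = 0.966 m, the central angle is θ = 2 arccos(1 − 2y/D) = 3.017 rad. Then A = (D²/8)(θ − sin θ) = 1.535 m² and P = Dθ/2 = 3.108 m. Hydraulic radius R = A/P = 1.535/3.108 = 0.4938 m. Q_B = (1/0.03)·1.535·0.4938^(2/3)·√0.0031 = 1.78 m³/s.
Q_A = 43.95 m³/s vs Q_B = 1.78 m³/s, so channel A carries more.

channel A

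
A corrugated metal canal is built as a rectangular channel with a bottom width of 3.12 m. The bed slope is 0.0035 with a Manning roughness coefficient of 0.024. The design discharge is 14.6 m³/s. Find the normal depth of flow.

Manning's equation rearranged: A R^(2/3) = nQ / (1·√S) = 0.024 × 14.6 / (√0.0035) = 5.923.
At y = 2.25 m: A R^(2/3) = 6.646 — over.
At y = 1.42 m: A R^(2/3) = 3.636 — short.
At y = 2.06 m: A R^(2/3) = 5.937 — matches.

y_n = 2.06 m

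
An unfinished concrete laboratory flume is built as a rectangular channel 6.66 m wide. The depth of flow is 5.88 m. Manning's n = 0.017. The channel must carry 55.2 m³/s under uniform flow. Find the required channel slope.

S = 0.00021

Flow area A = b·y = 6.66 × 5.88 = 39.16 m². Wetted perimeter P = b + 2y = 6.66 + 2×5.88 = 18.42 m.
Hydraulic radius R = A/P = 39.16/18.42 = 2.126 m.
From Manning's equation, S = [nQ / (1 A R^(2/3))]² = [0.017 × 55.2 / (1 × 39.16 × 2.126^(2/3))]² = 0.00021.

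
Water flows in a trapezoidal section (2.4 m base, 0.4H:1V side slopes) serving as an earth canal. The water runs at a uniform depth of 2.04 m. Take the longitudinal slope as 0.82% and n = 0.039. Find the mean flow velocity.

V = 2.27 m/s

With bottom width b = 2.4 m and side slope z = 0.4: A = (b + zy)y = (2.4 + 0.4×2.04)×2.04 = 6.561 m²; P = b + 2y√(1+z²) = 2.4 + 2×2.04×1.077 = 6.794 m.
Hydraulic radius R = A/P = 6.561/6.794 = 0.9656 m.
From Manning's equation, V = (1/n) R^(2/3) S^(1/2) = (1/0.039) × 0.9656^(2/3) × 0.0082^(1/2) = 2.27 m/s.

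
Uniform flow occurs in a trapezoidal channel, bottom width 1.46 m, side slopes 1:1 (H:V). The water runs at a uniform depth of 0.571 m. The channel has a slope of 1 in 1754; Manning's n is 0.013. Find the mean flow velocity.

With bottom width b = 1.46 m and side slope z = 1: A = (b + zy)y = (1.46 + 1×0.571)×0.571 = 1.16 m²; P = b + 2y√(1+z²) = 1.46 + 2×0.571×1.414 = 3.075 m.
Hydraulic radius R = A/P = 1.16/3.075 = 0.3771 m.
From Manning's equation, V = (1/n) R^(2/3) S^(1/2) = (1/0.013) × 0.3771^(2/3) × 0.0005701^(1/2) = 0.959 m/s.

V = 0.959 m/s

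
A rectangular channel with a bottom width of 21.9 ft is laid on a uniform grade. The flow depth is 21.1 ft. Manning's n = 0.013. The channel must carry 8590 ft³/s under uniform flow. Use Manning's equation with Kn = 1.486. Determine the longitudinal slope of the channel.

S = 0.0019

Flow area A = b·y = 21.9 × 21.1 = 462.1 ft². Wetted perimeter P = b + 2y = 21.9 + 2×21.1 = 64.1 ft.
Hydraulic radius R = A/P = 462.1/64.1 = 7.209 ft.
From Manning's equation, S = [nQ / (1.486 A R^(2/3))]² = [0.013 × 8590 / (1.486 × 462.1 × 7.209^(2/3))]² = 0.0019.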